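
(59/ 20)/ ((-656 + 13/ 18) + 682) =531/ 4810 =0.11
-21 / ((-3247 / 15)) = 315 / 3247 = 0.10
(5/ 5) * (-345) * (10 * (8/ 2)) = -13800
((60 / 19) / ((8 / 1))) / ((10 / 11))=33 / 76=0.43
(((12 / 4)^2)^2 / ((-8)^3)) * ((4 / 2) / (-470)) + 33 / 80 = 49713 / 120320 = 0.41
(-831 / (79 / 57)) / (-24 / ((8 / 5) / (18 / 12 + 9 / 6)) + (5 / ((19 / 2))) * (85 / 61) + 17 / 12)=658780236 / 47080603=13.99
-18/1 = -18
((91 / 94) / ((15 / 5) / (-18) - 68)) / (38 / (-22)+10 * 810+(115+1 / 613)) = -613613 / 354870093769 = -0.00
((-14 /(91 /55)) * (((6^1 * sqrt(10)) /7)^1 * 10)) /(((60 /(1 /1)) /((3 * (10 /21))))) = -1100 * sqrt(10) /637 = -5.46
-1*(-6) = 6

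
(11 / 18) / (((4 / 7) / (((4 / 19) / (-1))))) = -77 / 342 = -0.23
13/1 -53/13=116/13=8.92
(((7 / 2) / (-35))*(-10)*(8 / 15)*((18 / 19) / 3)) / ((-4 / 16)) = -64 / 95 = -0.67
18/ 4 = 9/ 2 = 4.50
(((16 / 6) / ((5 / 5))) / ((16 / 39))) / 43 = 13 / 86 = 0.15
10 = 10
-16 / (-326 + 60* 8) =-8 / 77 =-0.10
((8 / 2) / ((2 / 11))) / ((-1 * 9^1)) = -22 / 9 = -2.44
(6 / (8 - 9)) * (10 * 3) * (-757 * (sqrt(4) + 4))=817560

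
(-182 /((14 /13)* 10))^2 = 28561 /100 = 285.61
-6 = -6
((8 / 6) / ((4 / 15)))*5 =25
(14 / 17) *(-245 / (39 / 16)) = -54880 / 663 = -82.78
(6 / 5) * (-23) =-138 / 5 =-27.60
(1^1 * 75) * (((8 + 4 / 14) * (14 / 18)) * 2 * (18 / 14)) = 8700 / 7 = 1242.86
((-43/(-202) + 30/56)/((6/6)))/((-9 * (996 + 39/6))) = -0.00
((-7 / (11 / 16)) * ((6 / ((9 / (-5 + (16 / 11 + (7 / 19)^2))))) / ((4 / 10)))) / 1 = 7582400 / 131043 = 57.86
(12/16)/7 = 3/28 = 0.11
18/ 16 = 9/ 8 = 1.12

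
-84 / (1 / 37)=-3108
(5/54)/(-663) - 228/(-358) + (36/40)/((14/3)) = 372152843/448599060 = 0.83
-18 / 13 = -1.38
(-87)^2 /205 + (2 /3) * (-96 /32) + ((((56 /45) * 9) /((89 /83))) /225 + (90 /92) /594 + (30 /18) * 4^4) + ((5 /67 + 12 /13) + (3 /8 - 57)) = 2938266119766247 /7236941283000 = 406.01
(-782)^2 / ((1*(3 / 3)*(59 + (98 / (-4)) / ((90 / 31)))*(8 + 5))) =110074320 / 118313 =930.37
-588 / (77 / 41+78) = -24108 / 3275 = -7.36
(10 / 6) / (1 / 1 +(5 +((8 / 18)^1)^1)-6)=15 / 4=3.75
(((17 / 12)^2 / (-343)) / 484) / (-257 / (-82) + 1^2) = -11849 / 4052020896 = -0.00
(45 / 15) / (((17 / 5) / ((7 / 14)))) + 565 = 19225 / 34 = 565.44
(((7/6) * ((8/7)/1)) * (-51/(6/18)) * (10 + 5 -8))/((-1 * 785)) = 1428/785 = 1.82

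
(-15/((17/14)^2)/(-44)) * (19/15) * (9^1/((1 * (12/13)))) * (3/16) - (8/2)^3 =-12912257/203456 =-63.46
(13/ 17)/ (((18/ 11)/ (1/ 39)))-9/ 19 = -8053/ 17442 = -0.46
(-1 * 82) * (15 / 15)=-82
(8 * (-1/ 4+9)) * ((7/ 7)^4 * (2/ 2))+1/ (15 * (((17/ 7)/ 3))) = 5957/ 85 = 70.08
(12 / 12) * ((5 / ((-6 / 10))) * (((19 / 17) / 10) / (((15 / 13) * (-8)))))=247 / 2448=0.10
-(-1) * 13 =13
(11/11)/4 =1/4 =0.25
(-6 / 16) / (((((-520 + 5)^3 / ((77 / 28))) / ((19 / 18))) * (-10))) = -209 / 262254480000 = -0.00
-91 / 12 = -7.58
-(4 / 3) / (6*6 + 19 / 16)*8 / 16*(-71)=2272 / 1785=1.27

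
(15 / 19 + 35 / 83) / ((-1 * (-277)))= 1910 / 436829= 0.00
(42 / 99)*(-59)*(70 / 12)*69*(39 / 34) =-4322045 / 374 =-11556.27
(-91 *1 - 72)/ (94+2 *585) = -163/ 1264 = -0.13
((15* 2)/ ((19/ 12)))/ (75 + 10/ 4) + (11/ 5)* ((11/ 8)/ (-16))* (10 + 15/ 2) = -462019/ 150784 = -3.06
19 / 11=1.73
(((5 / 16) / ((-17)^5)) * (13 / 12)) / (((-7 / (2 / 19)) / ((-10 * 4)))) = -325 / 2266091772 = -0.00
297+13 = 310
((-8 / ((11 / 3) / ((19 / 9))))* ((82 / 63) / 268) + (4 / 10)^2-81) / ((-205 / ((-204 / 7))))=-19148055604 / 1665712125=-11.50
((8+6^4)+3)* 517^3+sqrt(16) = 180612255795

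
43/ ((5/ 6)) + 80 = 658/ 5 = 131.60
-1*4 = -4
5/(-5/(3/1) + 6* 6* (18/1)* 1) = 15/1939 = 0.01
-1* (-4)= 4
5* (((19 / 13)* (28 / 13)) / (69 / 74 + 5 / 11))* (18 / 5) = 7794864 / 190801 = 40.85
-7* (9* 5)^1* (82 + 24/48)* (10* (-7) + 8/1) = 1611225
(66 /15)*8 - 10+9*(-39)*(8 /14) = -175.37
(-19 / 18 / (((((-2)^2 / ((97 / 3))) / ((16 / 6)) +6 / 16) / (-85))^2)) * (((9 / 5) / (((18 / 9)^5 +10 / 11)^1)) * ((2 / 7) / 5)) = -18186016288 / 135479043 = -134.23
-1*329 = -329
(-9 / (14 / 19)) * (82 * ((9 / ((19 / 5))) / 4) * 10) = -83025 / 14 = -5930.36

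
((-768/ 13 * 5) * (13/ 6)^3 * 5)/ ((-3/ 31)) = 4191200/ 27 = 155229.63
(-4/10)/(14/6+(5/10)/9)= -36/215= -0.17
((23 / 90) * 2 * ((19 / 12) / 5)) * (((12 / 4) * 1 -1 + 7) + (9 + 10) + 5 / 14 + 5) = 204079 / 37800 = 5.40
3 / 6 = 1 / 2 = 0.50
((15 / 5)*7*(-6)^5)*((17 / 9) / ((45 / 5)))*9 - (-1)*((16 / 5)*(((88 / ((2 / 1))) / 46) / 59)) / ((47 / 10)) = -19672504288 / 63779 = -308447.99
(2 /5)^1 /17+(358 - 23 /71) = 2158717 /6035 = 357.70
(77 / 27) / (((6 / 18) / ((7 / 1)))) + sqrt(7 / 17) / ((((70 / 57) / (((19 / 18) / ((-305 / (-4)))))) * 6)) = 59.89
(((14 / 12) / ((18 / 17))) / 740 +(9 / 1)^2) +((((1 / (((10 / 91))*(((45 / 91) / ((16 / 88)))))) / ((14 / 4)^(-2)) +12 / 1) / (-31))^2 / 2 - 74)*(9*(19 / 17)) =-25619392825324301 / 39496004460000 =-648.66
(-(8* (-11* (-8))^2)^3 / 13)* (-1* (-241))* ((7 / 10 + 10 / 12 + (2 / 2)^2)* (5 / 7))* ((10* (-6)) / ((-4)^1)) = -10887712324525752320 / 91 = -119645190379403871.65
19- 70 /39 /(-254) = 94142 /4953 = 19.01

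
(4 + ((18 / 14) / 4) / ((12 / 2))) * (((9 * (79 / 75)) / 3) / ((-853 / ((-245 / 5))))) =125531 / 170600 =0.74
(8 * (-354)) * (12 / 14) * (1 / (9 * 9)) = -1888 / 63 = -29.97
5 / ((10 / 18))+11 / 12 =119 / 12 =9.92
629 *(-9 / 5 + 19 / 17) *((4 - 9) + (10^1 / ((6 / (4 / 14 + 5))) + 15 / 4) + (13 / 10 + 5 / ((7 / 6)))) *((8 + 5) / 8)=-77012429 / 8400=-9168.15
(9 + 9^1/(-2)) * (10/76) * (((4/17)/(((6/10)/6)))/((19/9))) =4050/6137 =0.66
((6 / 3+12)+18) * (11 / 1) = 352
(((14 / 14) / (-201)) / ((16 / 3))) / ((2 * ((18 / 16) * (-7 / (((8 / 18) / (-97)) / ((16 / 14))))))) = -1 / 4211352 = -0.00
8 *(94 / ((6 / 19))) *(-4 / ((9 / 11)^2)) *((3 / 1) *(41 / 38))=-3730672 / 81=-46057.68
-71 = -71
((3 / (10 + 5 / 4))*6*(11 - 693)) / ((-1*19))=5456 / 95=57.43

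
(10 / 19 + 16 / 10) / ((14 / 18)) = 1818 / 665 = 2.73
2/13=0.15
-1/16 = -0.06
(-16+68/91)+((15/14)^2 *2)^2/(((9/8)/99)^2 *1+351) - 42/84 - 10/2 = -703767697419/33936583954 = -20.74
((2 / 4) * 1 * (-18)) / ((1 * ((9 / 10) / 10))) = -100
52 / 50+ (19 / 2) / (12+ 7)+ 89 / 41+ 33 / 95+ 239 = 243.06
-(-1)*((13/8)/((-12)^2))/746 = 13/859392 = 0.00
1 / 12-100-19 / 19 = -1211 / 12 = -100.92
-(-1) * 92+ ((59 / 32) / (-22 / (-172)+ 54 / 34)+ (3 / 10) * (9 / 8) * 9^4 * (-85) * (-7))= 26447346657 / 20072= 1317623.89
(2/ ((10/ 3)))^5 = 243/ 3125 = 0.08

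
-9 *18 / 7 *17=-2754 / 7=-393.43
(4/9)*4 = 16/9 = 1.78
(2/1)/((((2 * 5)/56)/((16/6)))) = 448/15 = 29.87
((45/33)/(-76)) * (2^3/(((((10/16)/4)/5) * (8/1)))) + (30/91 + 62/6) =575639/57057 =10.09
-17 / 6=-2.83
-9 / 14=-0.64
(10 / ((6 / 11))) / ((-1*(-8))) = 55 / 24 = 2.29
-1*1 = -1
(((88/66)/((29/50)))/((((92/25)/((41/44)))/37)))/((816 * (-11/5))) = -0.01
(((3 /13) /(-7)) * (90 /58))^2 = 18225 /6964321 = 0.00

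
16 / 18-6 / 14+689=43436 / 63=689.46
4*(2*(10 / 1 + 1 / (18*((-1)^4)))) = 724 / 9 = 80.44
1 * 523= 523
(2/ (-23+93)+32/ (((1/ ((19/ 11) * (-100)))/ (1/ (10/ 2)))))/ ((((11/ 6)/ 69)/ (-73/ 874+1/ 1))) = -3068071101/ 80465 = -38129.26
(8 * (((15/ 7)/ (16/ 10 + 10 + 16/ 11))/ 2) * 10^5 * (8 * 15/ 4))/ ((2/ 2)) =4950000000/ 2513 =1969757.26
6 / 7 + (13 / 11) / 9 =685 / 693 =0.99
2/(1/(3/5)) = 6/5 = 1.20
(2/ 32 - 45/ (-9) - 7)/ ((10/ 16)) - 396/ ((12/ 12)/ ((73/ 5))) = -57847/ 10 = -5784.70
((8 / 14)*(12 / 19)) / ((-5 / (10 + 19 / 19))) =-528 / 665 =-0.79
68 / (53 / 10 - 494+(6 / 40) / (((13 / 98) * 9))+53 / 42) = -185640 / 1330363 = -0.14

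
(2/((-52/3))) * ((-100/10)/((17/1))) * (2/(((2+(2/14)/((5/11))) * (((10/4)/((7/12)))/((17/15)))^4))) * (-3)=-82572791/95954625000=-0.00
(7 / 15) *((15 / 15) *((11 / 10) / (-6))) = -77 / 900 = -0.09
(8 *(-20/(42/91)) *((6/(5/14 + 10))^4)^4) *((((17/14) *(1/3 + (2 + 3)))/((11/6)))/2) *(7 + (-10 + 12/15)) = 8276591593928318596793078170779648/38184581555228782468798980712890625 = 0.22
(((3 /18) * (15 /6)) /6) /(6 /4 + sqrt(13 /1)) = -5 /516 + 5 * sqrt(13) /774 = 0.01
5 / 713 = 0.01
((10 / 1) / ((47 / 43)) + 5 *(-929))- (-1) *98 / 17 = -3699439 / 799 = -4630.09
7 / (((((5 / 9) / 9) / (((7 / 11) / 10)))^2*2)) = 2250423 / 605000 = 3.72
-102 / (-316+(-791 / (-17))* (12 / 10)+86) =4335 / 7402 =0.59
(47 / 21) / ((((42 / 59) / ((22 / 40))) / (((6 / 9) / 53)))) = 0.02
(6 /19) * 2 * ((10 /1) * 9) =1080 /19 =56.84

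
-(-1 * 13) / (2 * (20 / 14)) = 91 / 20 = 4.55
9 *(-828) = -7452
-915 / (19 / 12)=-10980 / 19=-577.89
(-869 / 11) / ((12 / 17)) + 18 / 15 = -6643 / 60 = -110.72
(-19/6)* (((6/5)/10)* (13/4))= -247/200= -1.24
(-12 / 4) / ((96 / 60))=-15 / 8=-1.88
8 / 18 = 0.44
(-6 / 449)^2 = 36 / 201601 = 0.00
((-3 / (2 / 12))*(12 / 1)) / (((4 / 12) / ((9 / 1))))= -5832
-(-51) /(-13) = -51 /13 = -3.92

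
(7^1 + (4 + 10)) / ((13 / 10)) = 210 / 13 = 16.15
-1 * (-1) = 1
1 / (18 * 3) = 1 / 54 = 0.02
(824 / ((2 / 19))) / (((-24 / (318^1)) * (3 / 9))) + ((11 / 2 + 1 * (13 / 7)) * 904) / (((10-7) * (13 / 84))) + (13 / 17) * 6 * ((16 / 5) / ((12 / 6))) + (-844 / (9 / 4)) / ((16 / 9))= -297041.74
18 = 18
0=0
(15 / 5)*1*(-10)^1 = -30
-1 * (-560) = 560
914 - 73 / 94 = 85843 / 94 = 913.22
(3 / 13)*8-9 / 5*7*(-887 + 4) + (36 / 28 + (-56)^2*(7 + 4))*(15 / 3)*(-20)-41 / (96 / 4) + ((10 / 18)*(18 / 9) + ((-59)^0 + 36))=-112647373757 / 32760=-3438564.52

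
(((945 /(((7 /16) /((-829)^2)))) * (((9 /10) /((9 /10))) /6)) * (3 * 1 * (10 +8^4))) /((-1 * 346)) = -1523778234840 /173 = -8807966675.38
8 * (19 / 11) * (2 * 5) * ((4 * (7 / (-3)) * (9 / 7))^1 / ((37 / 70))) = -1276800 / 407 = -3137.10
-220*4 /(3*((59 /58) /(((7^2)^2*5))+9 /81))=-2637.99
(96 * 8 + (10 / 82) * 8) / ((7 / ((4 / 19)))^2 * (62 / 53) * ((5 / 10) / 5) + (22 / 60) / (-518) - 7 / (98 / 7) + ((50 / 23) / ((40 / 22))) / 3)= 796324135040 / 133823766751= 5.95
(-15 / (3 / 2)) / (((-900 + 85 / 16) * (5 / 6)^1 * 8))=24 / 14315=0.00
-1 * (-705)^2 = -497025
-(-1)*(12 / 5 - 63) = -303 / 5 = -60.60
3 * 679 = 2037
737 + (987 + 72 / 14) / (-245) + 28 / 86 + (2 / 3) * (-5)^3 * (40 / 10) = 17696264 / 44247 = 399.94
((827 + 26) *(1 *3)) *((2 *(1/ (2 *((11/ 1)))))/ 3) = 77.55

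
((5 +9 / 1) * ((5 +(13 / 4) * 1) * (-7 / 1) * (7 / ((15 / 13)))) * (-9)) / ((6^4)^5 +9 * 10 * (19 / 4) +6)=13377 / 1107926800019215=0.00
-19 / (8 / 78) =-741 / 4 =-185.25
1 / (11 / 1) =1 / 11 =0.09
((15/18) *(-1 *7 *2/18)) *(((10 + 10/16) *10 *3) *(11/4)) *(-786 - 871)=941411.89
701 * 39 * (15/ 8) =410085/ 8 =51260.62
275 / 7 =39.29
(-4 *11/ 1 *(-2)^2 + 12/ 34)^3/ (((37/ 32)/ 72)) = -61341145933824/ 181781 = -337445310.20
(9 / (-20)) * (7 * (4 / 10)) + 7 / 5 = 7 / 50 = 0.14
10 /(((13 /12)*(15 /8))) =64 /13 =4.92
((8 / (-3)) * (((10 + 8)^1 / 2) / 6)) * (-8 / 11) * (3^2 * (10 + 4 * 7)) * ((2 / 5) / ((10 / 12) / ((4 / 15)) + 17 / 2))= 58368 / 1705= 34.23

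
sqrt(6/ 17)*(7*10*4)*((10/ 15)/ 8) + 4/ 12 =1/ 3 + 70*sqrt(102)/ 51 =14.20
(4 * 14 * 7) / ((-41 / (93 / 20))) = -9114 / 205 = -44.46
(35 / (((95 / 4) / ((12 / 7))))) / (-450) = -8 / 1425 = -0.01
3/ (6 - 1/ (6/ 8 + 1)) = 21/ 38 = 0.55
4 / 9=0.44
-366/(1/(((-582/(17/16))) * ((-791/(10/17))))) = -1347939936/5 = -269587987.20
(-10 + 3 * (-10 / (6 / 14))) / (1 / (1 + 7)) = -640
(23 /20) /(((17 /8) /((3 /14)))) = 69 /595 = 0.12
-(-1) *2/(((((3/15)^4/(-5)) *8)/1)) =-3125/4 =-781.25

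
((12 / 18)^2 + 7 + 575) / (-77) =-5242 / 693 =-7.56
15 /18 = 5 /6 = 0.83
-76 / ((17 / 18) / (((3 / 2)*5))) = -10260 / 17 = -603.53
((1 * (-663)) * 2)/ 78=-17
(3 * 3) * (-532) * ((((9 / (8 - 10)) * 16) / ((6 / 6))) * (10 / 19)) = 181440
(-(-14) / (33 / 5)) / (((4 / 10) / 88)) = 1400 / 3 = 466.67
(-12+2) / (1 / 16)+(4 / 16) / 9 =-5759 / 36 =-159.97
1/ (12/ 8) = 2/ 3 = 0.67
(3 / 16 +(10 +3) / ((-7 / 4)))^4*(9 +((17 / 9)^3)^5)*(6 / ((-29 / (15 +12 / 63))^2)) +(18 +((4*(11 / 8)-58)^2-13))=74967445388145440569147301505697 / 1190603282831934760599552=62965932.04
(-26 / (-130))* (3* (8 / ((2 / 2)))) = 24 / 5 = 4.80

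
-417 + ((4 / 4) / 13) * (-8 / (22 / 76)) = -59935 / 143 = -419.13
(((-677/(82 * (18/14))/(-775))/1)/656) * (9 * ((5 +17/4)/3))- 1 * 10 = -5002480657/500265600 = -10.00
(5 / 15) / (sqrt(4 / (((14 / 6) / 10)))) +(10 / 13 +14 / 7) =sqrt(210) / 180 +36 / 13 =2.85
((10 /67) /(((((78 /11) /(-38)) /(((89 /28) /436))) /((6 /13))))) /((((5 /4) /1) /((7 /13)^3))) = -911449 /2711552779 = -0.00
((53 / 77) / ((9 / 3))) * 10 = 530 / 231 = 2.29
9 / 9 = 1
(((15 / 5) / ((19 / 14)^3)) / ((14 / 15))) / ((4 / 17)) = 37485 / 6859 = 5.47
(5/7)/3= 5/21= 0.24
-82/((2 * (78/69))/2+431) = -1886/9939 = -0.19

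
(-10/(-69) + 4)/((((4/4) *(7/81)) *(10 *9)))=429/805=0.53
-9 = -9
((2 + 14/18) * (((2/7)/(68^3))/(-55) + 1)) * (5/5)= 33626755/12105632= 2.78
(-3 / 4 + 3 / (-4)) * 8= -12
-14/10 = -7/5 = -1.40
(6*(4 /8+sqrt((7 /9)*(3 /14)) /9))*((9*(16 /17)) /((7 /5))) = 80*sqrt(6) /119+2160 /119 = 19.80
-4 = -4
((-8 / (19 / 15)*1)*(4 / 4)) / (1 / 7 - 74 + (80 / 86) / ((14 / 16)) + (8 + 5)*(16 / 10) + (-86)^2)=-60200 / 70000617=-0.00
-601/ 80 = -7.51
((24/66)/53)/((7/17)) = 68/4081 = 0.02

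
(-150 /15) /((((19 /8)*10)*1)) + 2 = 30 /19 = 1.58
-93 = -93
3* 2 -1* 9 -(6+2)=-11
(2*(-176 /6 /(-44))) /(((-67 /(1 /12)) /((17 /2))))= -17 /1206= -0.01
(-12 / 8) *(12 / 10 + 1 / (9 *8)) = -1.82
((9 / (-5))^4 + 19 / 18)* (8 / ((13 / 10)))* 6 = 2079568 / 4875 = 426.58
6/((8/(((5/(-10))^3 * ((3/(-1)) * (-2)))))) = -0.56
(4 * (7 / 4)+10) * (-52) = -884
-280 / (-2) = 140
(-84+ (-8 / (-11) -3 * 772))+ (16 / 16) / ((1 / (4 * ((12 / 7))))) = -2392.42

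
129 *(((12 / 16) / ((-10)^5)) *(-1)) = 387 / 400000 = 0.00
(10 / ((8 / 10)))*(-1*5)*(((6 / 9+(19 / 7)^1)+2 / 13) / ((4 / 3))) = -120625 / 728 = -165.69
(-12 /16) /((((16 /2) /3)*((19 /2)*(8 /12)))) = -27 /608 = -0.04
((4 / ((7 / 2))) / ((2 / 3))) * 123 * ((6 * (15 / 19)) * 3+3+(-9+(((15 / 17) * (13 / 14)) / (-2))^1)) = 1644.87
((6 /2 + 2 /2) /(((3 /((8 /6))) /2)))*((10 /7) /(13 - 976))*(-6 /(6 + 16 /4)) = 0.00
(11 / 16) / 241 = 11 / 3856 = 0.00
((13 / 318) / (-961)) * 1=-13 / 305598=-0.00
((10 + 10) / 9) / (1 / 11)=220 / 9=24.44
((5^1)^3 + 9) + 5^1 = 139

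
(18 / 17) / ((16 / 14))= 63 / 68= 0.93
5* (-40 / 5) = -40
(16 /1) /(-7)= -2.29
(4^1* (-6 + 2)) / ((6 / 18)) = -48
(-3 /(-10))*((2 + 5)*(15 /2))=63 /4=15.75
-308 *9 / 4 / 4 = -173.25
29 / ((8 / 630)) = 9135 / 4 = 2283.75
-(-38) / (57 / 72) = 48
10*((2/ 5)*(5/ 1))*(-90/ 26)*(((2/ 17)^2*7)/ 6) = -4200/ 3757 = -1.12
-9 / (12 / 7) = -21 / 4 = -5.25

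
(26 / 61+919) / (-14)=-56085 / 854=-65.67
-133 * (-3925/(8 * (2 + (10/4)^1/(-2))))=522025/6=87004.17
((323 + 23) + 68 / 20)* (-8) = -13976 / 5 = -2795.20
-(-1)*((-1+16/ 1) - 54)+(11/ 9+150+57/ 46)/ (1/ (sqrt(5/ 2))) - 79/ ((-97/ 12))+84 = 5313/ 97+63119*sqrt(10)/ 828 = 295.84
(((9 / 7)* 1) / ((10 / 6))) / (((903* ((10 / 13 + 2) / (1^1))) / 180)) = 0.06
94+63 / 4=439 / 4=109.75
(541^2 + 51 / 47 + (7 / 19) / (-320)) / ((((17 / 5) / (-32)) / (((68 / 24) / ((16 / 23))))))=-1923647143153 / 171456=-11219479.88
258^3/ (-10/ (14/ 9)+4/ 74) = -4447939608/ 1651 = -2694088.19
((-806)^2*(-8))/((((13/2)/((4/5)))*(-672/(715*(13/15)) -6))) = 90288.06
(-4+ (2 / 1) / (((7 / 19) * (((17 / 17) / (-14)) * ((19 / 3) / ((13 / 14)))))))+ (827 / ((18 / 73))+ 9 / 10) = 1052006 / 315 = 3339.70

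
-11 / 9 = -1.22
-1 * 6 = -6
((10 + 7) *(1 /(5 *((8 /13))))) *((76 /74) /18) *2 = 4199 /6660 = 0.63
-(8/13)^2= -64/169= -0.38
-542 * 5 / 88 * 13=-17615 / 44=-400.34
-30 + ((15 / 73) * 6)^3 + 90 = 24070020 / 389017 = 61.87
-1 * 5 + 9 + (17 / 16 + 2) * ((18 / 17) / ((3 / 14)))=1301 / 68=19.13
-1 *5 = -5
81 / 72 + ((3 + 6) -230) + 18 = -1615 / 8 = -201.88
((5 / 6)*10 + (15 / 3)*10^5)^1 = 1500025 / 3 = 500008.33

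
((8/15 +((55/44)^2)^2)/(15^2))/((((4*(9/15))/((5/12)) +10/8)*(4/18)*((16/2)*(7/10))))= 11423/7537152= 0.00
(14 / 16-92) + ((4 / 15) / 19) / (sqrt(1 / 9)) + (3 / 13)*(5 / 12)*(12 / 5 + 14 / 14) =-896669 / 9880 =-90.76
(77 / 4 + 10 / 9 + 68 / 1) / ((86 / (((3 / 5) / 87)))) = 3181 / 448920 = 0.01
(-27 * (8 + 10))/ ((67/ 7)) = -3402/ 67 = -50.78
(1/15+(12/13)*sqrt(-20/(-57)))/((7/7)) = 1/15+8*sqrt(285)/247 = 0.61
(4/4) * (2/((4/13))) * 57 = 741/2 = 370.50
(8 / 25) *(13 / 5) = 104 / 125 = 0.83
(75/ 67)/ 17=75/ 1139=0.07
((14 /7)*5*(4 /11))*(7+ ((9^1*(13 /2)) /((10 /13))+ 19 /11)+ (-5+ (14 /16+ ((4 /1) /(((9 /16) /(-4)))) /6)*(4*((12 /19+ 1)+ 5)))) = -82.79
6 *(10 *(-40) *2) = -4800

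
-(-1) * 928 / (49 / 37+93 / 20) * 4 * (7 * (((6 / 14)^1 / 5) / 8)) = 206016 / 4421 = 46.60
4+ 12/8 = 11/2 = 5.50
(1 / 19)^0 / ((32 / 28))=7 / 8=0.88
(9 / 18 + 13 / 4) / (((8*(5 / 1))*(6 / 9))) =9 / 64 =0.14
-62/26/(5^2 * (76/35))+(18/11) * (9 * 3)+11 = 2996193/54340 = 55.14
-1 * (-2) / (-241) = -2 / 241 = -0.01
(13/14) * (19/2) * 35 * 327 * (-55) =-22211475/4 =-5552868.75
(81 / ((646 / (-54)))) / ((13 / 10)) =-21870 / 4199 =-5.21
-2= -2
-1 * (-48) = 48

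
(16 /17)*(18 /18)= 16 /17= 0.94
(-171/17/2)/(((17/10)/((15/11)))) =-12825/3179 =-4.03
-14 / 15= -0.93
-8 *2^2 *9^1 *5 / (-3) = 480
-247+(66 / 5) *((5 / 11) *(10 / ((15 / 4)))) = -231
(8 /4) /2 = 1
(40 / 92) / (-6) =-5 / 69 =-0.07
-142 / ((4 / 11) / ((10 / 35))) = -781 / 7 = -111.57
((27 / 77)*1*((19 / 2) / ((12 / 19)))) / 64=3249 / 39424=0.08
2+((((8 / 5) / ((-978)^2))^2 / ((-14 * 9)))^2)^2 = 2.00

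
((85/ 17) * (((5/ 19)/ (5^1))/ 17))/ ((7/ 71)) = 355/ 2261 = 0.16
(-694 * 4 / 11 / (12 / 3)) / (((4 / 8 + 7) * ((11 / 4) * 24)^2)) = -347 / 179685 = -0.00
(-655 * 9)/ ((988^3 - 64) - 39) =-1965/ 321476723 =-0.00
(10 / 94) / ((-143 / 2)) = -10 / 6721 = -0.00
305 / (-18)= -305 / 18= -16.94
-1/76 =-0.01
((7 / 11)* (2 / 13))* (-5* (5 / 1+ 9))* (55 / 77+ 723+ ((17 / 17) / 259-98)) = -22688540 / 5291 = -4288.14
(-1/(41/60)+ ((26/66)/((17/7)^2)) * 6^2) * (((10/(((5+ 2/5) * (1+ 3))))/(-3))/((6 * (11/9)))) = -0.02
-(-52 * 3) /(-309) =-52 /103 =-0.50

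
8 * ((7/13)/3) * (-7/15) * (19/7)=-1064/585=-1.82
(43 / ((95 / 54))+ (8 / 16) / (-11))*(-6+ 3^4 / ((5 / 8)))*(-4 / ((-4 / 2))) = 31511202 / 5225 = 6030.85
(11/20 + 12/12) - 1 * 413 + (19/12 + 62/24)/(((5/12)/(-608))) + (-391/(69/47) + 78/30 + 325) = -385811/60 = -6430.18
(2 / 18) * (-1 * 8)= -8 / 9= -0.89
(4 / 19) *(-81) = -324 / 19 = -17.05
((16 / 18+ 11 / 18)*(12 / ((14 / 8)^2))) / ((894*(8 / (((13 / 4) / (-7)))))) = -39 / 102214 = -0.00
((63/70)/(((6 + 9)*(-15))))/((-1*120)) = 1/30000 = 0.00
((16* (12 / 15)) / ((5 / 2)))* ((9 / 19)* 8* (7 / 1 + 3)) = 18432 / 95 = 194.02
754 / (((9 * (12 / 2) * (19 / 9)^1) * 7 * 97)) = 377 / 38703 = 0.01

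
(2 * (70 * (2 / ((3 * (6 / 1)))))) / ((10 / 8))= 112 / 9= 12.44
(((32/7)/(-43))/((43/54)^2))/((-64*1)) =1458/556549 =0.00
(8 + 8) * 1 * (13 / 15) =208 / 15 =13.87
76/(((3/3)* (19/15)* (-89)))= -60/89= -0.67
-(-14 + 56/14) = 10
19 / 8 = 2.38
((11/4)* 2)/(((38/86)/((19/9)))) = 473/18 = 26.28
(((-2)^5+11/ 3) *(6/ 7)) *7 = -170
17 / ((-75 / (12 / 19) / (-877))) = 59636 / 475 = 125.55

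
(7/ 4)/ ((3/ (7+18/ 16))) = 4.74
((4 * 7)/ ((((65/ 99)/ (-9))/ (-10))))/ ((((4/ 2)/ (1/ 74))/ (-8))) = -99792/ 481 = -207.47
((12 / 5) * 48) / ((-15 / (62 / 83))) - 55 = -126029 / 2075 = -60.74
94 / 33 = 2.85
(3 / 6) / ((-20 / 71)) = -71 / 40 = -1.78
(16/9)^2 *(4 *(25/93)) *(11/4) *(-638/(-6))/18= 11228800/203391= 55.21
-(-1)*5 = 5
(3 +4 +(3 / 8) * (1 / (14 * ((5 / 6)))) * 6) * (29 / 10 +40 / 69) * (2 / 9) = 345401 / 62100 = 5.56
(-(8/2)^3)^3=-262144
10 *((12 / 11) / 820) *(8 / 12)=4 / 451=0.01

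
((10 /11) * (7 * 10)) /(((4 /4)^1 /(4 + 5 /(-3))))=4900 /33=148.48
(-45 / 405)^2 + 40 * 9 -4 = 28837 / 81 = 356.01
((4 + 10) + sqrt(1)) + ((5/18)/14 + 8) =5801/252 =23.02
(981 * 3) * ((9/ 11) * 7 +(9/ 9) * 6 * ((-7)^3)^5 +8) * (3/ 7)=-2766470557703592123/ 77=-35928189061085611.99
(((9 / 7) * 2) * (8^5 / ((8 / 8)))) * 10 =5898240 / 7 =842605.71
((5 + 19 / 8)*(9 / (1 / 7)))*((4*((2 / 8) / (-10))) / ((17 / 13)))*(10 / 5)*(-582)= 14061411 / 340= 41357.09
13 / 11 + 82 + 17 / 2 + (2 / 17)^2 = 583001 / 6358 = 91.70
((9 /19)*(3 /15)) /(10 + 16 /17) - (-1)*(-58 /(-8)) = 85507 /11780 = 7.26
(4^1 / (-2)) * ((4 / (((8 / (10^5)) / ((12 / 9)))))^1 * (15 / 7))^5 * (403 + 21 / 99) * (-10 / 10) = 26612000000000000000000000000000000 / 554631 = 47981450730305374203749880000.00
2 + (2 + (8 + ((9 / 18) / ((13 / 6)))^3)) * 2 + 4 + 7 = 72555 / 2197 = 33.02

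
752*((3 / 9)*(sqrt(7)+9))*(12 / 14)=1504*sqrt(7) / 7+13536 / 7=2502.17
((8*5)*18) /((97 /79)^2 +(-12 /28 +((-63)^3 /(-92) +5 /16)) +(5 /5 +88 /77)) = 3858435840 /14584011667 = 0.26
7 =7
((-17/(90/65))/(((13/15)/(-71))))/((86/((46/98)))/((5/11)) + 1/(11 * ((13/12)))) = 99245575/39780012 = 2.49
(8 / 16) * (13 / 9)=13 / 18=0.72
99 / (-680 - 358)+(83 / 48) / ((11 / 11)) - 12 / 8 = 1111 / 8304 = 0.13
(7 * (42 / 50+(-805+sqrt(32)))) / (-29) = 140728 / 725 - 28 * sqrt(2) / 29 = 192.74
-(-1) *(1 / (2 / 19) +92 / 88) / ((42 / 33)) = 58 / 7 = 8.29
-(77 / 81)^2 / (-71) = 5929 / 465831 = 0.01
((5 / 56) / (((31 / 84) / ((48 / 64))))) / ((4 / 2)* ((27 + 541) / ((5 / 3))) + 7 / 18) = 2025 / 7610996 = 0.00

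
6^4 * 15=19440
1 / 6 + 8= 49 / 6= 8.17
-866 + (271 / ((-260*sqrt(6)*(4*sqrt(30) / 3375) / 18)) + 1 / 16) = -109755*sqrt(5) / 208 -13855 / 16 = -2045.84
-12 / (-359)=12 / 359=0.03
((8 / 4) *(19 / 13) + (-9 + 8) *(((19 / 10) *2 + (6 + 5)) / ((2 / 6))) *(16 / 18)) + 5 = -6151 / 195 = -31.54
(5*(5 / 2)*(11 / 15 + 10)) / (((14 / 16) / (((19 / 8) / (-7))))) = -2185 / 42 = -52.02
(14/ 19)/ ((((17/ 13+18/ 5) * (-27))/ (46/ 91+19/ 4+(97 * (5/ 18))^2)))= -53901070/ 13255407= -4.07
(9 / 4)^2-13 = -127 / 16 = -7.94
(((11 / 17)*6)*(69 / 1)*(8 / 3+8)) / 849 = 16192 / 4811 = 3.37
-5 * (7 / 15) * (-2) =14 / 3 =4.67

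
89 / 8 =11.12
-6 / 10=-3 / 5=-0.60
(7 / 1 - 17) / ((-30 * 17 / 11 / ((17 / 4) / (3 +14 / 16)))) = 22 / 93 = 0.24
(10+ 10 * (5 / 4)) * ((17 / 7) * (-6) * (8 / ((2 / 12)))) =-110160 / 7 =-15737.14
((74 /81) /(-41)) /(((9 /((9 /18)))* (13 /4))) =-148 /388557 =-0.00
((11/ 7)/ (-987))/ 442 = -11/ 3053778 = -0.00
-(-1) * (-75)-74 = -149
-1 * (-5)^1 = 5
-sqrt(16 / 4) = -2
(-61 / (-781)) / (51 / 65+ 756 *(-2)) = -3965 / 76716849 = -0.00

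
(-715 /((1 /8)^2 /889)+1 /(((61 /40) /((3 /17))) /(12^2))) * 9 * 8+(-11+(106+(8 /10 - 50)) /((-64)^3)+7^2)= -995288030050459547 /339804160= -2929004842.23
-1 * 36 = -36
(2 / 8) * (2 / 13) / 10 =1 / 260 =0.00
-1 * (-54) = 54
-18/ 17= -1.06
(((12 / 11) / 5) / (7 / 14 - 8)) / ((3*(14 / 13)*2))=-26 / 5775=-0.00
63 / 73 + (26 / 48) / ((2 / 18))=3351 / 584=5.74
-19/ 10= -1.90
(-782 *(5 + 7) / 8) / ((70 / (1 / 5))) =-1173 / 350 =-3.35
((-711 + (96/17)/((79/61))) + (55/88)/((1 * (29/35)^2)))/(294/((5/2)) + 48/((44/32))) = -350721827555/75791485152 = -4.63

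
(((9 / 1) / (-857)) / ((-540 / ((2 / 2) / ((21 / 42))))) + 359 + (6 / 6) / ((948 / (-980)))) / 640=242353913 / 433299200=0.56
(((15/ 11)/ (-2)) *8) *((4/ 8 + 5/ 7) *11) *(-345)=175950/ 7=25135.71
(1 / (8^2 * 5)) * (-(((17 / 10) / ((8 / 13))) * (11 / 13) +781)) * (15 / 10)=-188001 / 51200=-3.67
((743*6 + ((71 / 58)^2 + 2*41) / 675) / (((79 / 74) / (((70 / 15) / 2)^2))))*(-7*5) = -128471773356899 / 161446770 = -795753.13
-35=-35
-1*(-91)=91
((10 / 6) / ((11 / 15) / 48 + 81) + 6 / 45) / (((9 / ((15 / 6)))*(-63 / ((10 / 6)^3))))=-8416375 / 2678967837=-0.00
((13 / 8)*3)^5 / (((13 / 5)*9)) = 3855735 / 32768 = 117.67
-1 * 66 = -66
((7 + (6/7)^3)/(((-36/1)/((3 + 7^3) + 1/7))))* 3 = -6340991/28812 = -220.08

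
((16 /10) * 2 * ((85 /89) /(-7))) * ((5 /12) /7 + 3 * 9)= -154564 /13083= -11.81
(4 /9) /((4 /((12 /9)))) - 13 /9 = -35 /27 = -1.30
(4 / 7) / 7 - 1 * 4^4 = -12540 / 49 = -255.92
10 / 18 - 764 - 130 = -893.44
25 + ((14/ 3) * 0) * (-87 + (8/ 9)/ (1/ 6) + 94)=25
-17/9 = -1.89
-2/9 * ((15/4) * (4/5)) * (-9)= 6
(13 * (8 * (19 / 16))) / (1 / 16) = 1976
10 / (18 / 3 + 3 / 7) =1.56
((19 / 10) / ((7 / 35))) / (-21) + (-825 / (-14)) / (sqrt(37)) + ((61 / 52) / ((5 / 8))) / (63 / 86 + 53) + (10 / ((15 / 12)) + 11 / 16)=834635267 / 100922640 + 825* sqrt(37) / 518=17.96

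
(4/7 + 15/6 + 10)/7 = 183/98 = 1.87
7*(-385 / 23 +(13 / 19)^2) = -945686 / 8303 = -113.90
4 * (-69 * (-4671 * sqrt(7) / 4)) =322299 * sqrt(7) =852723.00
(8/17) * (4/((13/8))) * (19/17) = 4864/3757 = 1.29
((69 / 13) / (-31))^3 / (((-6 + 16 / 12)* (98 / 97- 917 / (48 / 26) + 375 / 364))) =-0.00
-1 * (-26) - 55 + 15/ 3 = -24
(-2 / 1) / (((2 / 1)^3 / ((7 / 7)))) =-1 / 4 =-0.25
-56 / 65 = -0.86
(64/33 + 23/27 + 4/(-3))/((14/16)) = 3464/2079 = 1.67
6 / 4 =3 / 2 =1.50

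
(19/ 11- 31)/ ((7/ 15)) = -690/ 11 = -62.73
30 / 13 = 2.31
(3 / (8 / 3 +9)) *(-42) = -54 / 5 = -10.80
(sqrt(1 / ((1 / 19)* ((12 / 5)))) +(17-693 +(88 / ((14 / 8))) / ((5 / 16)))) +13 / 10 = -7193 / 14 +sqrt(285) / 6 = -510.97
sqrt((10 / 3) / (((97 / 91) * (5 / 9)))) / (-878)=-sqrt(52962) / 85166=-0.00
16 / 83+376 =31224 / 83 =376.19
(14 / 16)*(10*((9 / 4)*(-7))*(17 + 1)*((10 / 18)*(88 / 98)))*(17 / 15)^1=-1402.50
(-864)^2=746496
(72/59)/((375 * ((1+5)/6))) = 24/7375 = 0.00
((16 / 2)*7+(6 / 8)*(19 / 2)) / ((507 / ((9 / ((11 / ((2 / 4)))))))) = 1515 / 29744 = 0.05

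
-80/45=-1.78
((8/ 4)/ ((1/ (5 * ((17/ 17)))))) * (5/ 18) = 25/ 9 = 2.78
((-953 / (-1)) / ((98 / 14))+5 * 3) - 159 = -55 / 7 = -7.86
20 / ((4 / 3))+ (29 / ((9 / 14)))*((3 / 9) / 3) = 1621 / 81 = 20.01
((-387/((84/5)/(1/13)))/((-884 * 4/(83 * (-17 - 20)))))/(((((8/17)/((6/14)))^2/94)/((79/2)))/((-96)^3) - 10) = 0.15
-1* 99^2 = -9801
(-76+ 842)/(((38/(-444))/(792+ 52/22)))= -1485914376/209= -7109638.16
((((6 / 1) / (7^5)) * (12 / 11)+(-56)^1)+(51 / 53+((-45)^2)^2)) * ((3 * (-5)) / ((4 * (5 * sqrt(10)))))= -15067258825587 * sqrt(10) / 48992405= -972535.56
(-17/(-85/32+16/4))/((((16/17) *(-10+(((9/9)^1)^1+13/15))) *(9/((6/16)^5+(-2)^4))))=757947295/257851392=2.94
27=27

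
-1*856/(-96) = 107/12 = 8.92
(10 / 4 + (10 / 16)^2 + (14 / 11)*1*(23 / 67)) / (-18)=-156953 / 849024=-0.18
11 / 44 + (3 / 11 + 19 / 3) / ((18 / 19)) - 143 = -161303 / 1188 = -135.78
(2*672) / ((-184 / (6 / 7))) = -144 / 23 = -6.26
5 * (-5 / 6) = -25 / 6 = -4.17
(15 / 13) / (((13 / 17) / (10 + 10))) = 5100 / 169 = 30.18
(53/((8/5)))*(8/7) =265/7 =37.86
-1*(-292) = 292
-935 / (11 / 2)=-170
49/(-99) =-0.49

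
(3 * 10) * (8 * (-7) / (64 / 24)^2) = -945 / 4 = -236.25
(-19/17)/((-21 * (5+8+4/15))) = 0.00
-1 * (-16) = 16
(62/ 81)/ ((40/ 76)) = 589/ 405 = 1.45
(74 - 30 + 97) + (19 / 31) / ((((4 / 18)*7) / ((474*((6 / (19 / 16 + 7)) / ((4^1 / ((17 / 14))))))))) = 36324957 / 198989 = 182.55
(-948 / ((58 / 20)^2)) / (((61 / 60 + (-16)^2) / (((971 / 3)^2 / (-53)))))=595875512000 / 687360233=866.90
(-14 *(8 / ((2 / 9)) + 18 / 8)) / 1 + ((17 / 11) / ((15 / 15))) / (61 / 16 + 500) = -94966097 / 177342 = -535.50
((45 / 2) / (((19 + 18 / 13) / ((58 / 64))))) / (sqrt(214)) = 3393 * sqrt(214) / 725888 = 0.07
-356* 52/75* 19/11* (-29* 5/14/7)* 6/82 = 5100056/110495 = 46.16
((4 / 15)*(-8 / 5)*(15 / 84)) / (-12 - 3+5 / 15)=2 / 385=0.01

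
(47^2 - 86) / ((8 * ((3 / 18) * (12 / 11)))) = 1459.56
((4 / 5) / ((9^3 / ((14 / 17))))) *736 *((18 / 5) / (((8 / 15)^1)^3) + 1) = 1019291 / 61965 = 16.45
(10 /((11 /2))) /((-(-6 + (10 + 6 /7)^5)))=-168070 /13944834937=-0.00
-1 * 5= -5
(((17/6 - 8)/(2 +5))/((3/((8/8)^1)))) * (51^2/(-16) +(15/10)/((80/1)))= 268739/6720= 39.99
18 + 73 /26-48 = -707 /26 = -27.19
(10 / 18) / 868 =5 / 7812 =0.00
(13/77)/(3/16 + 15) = 208/18711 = 0.01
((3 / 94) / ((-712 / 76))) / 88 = -57 / 1472416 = -0.00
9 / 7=1.29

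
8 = 8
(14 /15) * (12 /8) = 7 /5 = 1.40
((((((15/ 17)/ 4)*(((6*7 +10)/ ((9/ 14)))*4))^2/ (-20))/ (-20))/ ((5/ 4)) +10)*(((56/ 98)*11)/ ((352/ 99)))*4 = 1444003/ 10115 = 142.76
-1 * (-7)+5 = 12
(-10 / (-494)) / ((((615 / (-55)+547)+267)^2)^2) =73205 / 1502230213061860087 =0.00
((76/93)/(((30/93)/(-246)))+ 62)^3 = -22093422616/125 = -176747380.93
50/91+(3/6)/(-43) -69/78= -1357/3913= -0.35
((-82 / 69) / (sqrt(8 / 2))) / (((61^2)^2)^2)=-41 / 13227804596812389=-0.00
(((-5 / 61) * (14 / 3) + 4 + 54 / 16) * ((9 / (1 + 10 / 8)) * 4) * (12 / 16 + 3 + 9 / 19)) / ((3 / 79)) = 86533361 / 6954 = 12443.68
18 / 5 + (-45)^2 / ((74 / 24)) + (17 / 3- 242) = 235333 / 555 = 424.02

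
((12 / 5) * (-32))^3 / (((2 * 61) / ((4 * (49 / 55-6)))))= 31822184448 / 419375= 75880.02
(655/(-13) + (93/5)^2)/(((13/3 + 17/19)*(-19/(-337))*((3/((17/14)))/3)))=825508797/677950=1217.65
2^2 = 4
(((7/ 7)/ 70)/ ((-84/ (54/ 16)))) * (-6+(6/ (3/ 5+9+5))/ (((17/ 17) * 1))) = 459/ 143080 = 0.00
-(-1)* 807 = 807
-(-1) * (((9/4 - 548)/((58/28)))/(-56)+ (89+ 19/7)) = 313169/3248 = 96.42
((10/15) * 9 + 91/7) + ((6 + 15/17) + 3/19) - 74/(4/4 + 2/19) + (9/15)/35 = -6934768/169575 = -40.89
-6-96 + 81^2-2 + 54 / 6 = 6466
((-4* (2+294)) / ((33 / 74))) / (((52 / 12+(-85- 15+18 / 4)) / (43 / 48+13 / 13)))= 996632 / 18051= 55.21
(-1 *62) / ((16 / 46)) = -713 / 4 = -178.25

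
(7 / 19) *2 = 14 / 19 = 0.74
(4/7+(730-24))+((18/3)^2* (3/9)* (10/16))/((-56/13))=78941/112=704.83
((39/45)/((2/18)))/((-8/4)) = -39/10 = -3.90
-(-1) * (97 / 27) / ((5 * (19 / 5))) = 97 / 513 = 0.19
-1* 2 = -2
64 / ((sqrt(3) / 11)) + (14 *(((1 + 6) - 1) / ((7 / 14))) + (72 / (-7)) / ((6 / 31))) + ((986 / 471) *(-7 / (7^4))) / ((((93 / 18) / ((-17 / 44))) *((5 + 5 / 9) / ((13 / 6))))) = 210914692059 / 1836319100 + 704 *sqrt(3) / 3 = 521.31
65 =65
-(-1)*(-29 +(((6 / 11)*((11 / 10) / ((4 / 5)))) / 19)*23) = -2135 / 76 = -28.09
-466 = -466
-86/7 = -12.29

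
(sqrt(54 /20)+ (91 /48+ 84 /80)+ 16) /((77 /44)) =6 * sqrt(30) /35+ 4547 /420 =11.77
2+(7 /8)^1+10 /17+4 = 1015 /136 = 7.46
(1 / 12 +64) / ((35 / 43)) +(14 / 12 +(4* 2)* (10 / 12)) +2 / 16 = 24273 / 280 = 86.69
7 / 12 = 0.58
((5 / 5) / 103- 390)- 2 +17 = -38624 / 103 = -374.99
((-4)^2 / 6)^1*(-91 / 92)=-182 / 69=-2.64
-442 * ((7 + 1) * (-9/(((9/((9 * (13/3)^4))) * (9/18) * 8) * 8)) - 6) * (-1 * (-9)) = 6359717/2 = 3179858.50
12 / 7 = 1.71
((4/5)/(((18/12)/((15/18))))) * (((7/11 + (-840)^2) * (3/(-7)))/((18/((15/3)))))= -11088010/297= -37333.37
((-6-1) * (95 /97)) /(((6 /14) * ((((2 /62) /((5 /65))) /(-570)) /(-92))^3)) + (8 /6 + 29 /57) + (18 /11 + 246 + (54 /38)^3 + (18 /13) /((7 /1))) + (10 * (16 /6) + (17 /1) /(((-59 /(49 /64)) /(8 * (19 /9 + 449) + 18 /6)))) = -119645834805965520290244247153145 /3824968071532608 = -31280217917747273.66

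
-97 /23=-4.22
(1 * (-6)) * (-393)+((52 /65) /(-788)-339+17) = 2005459 /985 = 2036.00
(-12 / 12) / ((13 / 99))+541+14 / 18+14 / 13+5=63208 / 117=540.24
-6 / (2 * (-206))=0.01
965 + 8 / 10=4829 / 5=965.80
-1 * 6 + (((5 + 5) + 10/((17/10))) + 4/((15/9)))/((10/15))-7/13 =23078/1105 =20.89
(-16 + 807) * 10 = 7910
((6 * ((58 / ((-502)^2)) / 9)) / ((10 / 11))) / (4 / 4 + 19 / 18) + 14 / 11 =163183117 / 128207035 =1.27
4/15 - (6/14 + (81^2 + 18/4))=-1378789/210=-6565.66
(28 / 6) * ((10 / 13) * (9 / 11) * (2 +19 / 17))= 22260 / 2431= 9.16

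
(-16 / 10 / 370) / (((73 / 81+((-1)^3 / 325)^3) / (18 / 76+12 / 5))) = -0.01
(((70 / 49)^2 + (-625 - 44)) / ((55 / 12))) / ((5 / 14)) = -71304 / 175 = -407.45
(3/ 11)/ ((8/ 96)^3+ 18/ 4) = 5184/ 85547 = 0.06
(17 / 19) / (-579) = -17 / 11001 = -0.00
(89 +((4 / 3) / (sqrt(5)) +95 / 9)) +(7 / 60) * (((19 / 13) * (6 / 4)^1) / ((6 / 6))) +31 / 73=4 * sqrt(5) / 15 +34244621 / 341640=100.83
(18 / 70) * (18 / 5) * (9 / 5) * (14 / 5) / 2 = 1458 / 625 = 2.33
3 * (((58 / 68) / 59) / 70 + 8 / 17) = 198327 / 140420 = 1.41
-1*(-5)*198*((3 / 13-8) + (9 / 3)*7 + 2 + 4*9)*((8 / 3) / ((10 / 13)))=175824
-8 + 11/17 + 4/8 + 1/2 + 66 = 1014/17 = 59.65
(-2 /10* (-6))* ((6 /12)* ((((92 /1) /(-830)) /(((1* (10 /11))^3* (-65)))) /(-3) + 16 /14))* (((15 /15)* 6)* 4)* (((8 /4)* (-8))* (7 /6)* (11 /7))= -56933484784 /118015625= -482.42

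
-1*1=-1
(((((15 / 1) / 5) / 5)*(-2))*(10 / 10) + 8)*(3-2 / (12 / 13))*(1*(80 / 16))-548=-1559 / 3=-519.67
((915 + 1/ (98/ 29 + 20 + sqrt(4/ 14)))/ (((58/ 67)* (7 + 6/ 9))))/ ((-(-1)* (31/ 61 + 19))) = 265313130624/ 37539997285 - 355569* sqrt(14)/ 176049642440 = 7.07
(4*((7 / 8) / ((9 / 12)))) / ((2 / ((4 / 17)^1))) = 28 / 51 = 0.55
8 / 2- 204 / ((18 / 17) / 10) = -5768 / 3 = -1922.67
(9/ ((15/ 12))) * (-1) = -36/ 5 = -7.20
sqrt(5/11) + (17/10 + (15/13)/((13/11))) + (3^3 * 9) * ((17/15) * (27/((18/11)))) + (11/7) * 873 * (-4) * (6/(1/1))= -167854658/5915 + sqrt(55)/11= -28377.12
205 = 205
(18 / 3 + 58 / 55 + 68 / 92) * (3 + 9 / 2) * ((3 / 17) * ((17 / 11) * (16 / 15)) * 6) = 1419696 / 13915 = 102.03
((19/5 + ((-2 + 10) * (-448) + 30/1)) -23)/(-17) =17866/85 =210.19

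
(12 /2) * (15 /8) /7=45 /28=1.61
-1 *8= -8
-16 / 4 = -4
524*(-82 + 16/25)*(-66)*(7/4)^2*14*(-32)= -96511770432/25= -3860470817.28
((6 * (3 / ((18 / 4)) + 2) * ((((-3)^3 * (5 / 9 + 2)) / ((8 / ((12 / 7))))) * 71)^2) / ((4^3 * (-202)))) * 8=-216001809 / 19796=-10911.39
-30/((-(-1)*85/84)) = -504/17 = -29.65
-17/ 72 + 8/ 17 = 287/ 1224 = 0.23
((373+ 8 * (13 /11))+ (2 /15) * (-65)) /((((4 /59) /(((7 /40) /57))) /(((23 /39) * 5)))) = 117170165 /2347488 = 49.91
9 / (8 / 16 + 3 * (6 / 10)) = 3.91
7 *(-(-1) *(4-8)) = -28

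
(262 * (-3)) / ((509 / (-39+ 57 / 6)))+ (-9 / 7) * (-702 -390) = 737823 / 509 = 1449.55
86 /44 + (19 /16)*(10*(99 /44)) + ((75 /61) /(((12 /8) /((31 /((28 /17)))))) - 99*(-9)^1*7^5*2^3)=18006470318495 /150304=119800340.10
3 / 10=0.30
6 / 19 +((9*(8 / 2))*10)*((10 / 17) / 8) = 8652 / 323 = 26.79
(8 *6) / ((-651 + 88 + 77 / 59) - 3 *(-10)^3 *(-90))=-708 / 3990785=-0.00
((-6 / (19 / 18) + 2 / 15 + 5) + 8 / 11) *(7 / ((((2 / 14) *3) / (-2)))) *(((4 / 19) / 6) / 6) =-54194 / 1608255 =-0.03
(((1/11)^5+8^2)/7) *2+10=31888100/1127357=28.29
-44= -44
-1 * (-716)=716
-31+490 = 459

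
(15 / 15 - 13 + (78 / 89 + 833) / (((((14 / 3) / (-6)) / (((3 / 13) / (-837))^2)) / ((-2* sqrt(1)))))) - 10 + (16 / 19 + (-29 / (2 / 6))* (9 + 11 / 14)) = -30192361622861 / 34603835994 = -872.51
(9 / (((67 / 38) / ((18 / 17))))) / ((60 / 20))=2052 / 1139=1.80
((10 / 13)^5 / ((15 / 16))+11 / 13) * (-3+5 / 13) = -42925442 / 14480427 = -2.96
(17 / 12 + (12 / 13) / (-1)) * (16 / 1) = 308 / 39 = 7.90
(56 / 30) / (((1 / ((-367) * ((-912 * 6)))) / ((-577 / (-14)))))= 772496832 / 5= 154499366.40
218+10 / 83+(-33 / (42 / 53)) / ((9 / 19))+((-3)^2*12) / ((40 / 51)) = 7004449 / 26145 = 267.91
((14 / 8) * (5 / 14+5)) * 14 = 525 / 4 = 131.25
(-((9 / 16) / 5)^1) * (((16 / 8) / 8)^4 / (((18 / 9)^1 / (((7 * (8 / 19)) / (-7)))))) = 9 / 97280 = 0.00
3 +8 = 11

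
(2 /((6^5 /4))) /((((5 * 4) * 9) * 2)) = 0.00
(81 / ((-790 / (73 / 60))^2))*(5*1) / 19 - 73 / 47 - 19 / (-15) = -38317970299 / 133757112000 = -0.29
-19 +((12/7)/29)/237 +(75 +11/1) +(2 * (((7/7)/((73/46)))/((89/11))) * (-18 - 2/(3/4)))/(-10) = 105216853529/1562885835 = 67.32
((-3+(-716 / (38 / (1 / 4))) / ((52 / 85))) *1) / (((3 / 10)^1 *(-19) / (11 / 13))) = 1162865 / 732108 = 1.59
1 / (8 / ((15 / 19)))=15 / 152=0.10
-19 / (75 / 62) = -1178 / 75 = -15.71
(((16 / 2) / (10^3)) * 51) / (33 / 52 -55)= -0.01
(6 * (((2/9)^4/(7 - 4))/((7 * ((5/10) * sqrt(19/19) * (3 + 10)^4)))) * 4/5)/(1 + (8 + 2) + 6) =0.00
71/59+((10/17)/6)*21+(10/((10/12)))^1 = 15308/1003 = 15.26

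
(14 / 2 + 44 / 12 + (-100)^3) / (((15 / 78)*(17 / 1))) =-77999168 / 255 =-305879.09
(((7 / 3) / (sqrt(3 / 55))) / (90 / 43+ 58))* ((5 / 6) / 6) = 1505* sqrt(165) / 837216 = 0.02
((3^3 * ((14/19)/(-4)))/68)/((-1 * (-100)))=-189/258400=-0.00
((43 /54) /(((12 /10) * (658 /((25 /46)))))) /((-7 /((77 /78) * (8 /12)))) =-59125 /1147399344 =-0.00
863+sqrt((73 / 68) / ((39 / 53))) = sqrt(2565147) / 1326+863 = 864.21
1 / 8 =0.12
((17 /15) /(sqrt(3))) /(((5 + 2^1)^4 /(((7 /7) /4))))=17*sqrt(3) /432180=0.00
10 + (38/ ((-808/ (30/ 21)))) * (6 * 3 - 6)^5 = -11812450/ 707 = -16707.85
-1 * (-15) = 15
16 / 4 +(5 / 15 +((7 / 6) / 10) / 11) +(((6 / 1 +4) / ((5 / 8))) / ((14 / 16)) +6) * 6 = 150.06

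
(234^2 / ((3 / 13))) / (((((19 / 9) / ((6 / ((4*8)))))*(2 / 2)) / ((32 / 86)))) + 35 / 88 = 7841.83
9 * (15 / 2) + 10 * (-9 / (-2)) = 225 / 2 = 112.50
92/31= 2.97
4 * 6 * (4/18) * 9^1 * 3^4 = 3888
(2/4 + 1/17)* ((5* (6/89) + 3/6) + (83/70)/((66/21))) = 451763/665720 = 0.68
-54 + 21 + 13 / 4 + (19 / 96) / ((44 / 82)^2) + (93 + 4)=3156643 / 46464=67.94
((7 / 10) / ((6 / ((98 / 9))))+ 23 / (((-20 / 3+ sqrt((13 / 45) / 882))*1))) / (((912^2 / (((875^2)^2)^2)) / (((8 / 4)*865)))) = -61710269164274156510829925537109375 / 39614011289856 - 47852695659697055816650390625*sqrt(130) / 81510311296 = -1564482641846414361733.68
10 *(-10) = -100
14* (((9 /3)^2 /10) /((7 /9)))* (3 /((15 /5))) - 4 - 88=-379 /5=-75.80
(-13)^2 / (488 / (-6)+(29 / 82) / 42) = -2.08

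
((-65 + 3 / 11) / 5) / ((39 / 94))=-66928 / 2145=-31.20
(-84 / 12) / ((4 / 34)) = -119 / 2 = -59.50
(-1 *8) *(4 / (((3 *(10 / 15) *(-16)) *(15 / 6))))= 2 / 5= 0.40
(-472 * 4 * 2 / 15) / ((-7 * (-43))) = -3776 / 4515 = -0.84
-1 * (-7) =7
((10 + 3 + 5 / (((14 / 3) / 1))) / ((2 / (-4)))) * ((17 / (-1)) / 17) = 197 / 7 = 28.14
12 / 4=3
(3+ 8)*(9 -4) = 55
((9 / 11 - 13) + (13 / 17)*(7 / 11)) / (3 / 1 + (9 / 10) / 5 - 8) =109350 / 45067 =2.43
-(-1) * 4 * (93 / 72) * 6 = 31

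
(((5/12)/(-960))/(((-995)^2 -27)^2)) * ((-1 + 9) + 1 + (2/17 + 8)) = -97/12796133898292224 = -0.00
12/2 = 6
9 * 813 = 7317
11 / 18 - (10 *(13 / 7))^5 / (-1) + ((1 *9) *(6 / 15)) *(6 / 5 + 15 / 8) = 33416546691991 / 15126300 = 2209168.58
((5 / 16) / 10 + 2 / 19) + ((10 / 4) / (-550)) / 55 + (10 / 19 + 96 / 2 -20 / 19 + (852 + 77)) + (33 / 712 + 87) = 1063.66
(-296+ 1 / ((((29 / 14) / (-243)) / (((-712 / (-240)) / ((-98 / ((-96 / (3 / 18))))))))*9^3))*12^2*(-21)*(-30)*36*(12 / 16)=-21225307392 / 29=-731907151.45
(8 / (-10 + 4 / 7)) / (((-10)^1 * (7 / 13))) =26 / 165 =0.16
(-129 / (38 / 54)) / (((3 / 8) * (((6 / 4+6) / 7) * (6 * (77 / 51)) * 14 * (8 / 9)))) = -4.05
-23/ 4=-5.75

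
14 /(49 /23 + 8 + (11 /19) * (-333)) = -3059 /39911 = -0.08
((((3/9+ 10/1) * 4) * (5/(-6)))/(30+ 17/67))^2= 431392900/332807049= 1.30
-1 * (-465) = 465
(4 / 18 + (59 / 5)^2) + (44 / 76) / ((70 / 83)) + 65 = 12278149 / 59850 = 205.15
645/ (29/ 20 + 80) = 4300/ 543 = 7.92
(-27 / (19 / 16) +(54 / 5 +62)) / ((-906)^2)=0.00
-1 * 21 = -21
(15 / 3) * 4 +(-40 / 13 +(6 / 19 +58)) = 75.24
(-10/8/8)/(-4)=5/128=0.04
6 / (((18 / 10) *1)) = 10 / 3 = 3.33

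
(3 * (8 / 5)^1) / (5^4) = 24 / 3125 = 0.01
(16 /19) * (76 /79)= 64 /79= 0.81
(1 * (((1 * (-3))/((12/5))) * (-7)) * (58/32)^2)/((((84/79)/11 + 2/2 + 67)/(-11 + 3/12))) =-1099897645/242384896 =-4.54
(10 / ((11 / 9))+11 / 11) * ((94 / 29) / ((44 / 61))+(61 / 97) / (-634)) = 4450965162 / 107898241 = 41.25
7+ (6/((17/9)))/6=128/17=7.53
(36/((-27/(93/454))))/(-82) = 31/9307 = 0.00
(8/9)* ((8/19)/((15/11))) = 704/2565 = 0.27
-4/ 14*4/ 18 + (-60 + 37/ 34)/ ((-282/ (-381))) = -16038787/ 201348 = -79.66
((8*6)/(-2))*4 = -96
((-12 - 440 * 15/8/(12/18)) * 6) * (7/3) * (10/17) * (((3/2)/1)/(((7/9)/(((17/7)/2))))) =-48195/2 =-24097.50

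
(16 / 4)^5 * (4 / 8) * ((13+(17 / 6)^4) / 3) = 3211808 / 243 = 13217.32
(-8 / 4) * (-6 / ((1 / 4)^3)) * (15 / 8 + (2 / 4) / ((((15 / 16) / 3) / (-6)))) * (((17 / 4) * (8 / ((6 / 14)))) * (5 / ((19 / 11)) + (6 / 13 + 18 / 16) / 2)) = -428749860 / 247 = -1735829.39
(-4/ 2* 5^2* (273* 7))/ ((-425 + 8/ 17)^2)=-563550/ 1062961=-0.53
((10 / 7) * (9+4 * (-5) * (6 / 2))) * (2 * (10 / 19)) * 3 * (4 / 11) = -122400 / 1463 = -83.66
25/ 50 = 1/ 2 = 0.50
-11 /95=-0.12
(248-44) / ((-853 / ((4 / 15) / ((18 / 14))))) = -0.05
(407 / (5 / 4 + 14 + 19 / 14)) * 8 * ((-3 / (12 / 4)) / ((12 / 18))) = -45584 / 155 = -294.09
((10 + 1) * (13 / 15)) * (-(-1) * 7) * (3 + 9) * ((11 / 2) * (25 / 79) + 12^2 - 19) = 8018010 / 79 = 101493.80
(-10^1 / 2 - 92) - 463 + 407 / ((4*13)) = -28713 / 52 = -552.17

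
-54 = -54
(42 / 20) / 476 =3 / 680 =0.00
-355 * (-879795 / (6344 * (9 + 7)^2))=192.31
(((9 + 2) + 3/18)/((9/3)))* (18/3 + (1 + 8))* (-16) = -2680/3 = -893.33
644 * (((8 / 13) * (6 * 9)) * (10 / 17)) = 2782080 / 221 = 12588.60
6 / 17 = 0.35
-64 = -64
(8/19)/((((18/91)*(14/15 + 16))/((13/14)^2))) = 0.11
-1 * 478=-478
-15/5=-3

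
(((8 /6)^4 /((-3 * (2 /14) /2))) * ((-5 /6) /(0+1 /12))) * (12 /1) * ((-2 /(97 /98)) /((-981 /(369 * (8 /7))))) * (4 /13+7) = 11234.58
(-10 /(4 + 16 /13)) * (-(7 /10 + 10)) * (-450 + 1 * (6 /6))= -624559 /68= -9184.69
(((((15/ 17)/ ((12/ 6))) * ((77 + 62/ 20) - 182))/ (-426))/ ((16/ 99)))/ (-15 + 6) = -11209/ 154496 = -0.07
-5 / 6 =-0.83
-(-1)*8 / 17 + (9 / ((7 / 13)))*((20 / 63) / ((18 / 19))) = 6.07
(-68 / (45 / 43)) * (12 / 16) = -731 / 15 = -48.73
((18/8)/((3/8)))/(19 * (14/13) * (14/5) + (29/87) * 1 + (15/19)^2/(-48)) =0.10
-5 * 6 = -30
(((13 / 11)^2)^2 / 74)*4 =57122 / 541717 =0.11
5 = 5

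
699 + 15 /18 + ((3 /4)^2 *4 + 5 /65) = 109537 /156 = 702.16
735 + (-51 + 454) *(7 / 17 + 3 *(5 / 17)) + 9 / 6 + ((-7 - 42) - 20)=40427 / 34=1189.03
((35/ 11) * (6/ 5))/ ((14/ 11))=3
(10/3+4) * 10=220/3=73.33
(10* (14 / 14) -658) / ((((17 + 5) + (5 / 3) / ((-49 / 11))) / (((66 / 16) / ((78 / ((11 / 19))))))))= -130977 / 142766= -0.92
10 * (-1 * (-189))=1890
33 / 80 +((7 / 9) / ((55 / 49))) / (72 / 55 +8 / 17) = 60043 / 74880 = 0.80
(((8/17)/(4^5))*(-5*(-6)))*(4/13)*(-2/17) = -15/30056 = -0.00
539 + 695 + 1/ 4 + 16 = 5001/ 4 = 1250.25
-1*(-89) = 89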